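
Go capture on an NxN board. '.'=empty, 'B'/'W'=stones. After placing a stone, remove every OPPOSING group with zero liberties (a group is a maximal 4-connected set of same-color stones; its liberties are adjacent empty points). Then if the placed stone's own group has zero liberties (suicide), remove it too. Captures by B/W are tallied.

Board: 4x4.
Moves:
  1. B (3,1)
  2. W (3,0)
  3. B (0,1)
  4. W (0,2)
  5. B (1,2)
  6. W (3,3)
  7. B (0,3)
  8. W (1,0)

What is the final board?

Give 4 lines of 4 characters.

Move 1: B@(3,1) -> caps B=0 W=0
Move 2: W@(3,0) -> caps B=0 W=0
Move 3: B@(0,1) -> caps B=0 W=0
Move 4: W@(0,2) -> caps B=0 W=0
Move 5: B@(1,2) -> caps B=0 W=0
Move 6: W@(3,3) -> caps B=0 W=0
Move 7: B@(0,3) -> caps B=1 W=0
Move 8: W@(1,0) -> caps B=1 W=0

Answer: .B.B
W.B.
....
WB.W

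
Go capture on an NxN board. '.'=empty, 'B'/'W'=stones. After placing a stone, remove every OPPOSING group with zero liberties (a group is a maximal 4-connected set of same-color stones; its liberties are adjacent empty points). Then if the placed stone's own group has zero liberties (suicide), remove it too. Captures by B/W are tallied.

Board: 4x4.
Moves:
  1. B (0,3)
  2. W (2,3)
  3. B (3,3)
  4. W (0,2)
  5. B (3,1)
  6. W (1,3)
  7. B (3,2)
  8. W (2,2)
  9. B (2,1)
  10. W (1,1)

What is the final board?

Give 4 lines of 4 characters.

Move 1: B@(0,3) -> caps B=0 W=0
Move 2: W@(2,3) -> caps B=0 W=0
Move 3: B@(3,3) -> caps B=0 W=0
Move 4: W@(0,2) -> caps B=0 W=0
Move 5: B@(3,1) -> caps B=0 W=0
Move 6: W@(1,3) -> caps B=0 W=1
Move 7: B@(3,2) -> caps B=0 W=1
Move 8: W@(2,2) -> caps B=0 W=1
Move 9: B@(2,1) -> caps B=0 W=1
Move 10: W@(1,1) -> caps B=0 W=1

Answer: ..W.
.W.W
.BWW
.BBB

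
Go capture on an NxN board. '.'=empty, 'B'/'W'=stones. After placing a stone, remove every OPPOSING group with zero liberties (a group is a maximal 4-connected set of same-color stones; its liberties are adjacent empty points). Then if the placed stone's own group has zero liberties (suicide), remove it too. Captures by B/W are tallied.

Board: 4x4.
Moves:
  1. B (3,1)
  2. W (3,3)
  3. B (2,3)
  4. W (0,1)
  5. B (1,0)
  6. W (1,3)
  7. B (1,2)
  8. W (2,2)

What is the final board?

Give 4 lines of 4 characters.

Answer: .W..
B.BW
..W.
.B.W

Derivation:
Move 1: B@(3,1) -> caps B=0 W=0
Move 2: W@(3,3) -> caps B=0 W=0
Move 3: B@(2,3) -> caps B=0 W=0
Move 4: W@(0,1) -> caps B=0 W=0
Move 5: B@(1,0) -> caps B=0 W=0
Move 6: W@(1,3) -> caps B=0 W=0
Move 7: B@(1,2) -> caps B=0 W=0
Move 8: W@(2,2) -> caps B=0 W=1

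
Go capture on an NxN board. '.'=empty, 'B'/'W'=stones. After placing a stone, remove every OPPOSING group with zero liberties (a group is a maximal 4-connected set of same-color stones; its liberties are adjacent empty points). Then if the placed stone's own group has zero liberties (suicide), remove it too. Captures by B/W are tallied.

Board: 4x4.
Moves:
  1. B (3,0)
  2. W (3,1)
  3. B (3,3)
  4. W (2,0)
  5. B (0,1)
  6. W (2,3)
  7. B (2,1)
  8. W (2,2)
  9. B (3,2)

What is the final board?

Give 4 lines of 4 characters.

Answer: .B..
....
WBWW
.W..

Derivation:
Move 1: B@(3,0) -> caps B=0 W=0
Move 2: W@(3,1) -> caps B=0 W=0
Move 3: B@(3,3) -> caps B=0 W=0
Move 4: W@(2,0) -> caps B=0 W=1
Move 5: B@(0,1) -> caps B=0 W=1
Move 6: W@(2,3) -> caps B=0 W=1
Move 7: B@(2,1) -> caps B=0 W=1
Move 8: W@(2,2) -> caps B=0 W=1
Move 9: B@(3,2) -> caps B=0 W=1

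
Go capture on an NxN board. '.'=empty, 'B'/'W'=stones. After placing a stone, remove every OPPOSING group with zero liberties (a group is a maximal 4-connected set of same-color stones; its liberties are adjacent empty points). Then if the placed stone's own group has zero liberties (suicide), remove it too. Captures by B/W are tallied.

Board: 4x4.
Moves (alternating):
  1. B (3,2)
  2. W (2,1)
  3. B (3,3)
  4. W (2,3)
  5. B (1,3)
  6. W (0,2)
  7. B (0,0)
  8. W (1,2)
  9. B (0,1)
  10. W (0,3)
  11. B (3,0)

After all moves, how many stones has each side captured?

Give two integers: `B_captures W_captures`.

Answer: 0 1

Derivation:
Move 1: B@(3,2) -> caps B=0 W=0
Move 2: W@(2,1) -> caps B=0 W=0
Move 3: B@(3,3) -> caps B=0 W=0
Move 4: W@(2,3) -> caps B=0 W=0
Move 5: B@(1,3) -> caps B=0 W=0
Move 6: W@(0,2) -> caps B=0 W=0
Move 7: B@(0,0) -> caps B=0 W=0
Move 8: W@(1,2) -> caps B=0 W=0
Move 9: B@(0,1) -> caps B=0 W=0
Move 10: W@(0,3) -> caps B=0 W=1
Move 11: B@(3,0) -> caps B=0 W=1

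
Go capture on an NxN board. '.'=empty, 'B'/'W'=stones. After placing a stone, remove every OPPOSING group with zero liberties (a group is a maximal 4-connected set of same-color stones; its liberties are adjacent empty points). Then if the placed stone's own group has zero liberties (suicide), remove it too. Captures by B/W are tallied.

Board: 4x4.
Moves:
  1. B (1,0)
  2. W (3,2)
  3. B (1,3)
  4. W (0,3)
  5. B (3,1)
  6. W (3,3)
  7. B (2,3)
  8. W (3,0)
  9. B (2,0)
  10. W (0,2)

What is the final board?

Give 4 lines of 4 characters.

Move 1: B@(1,0) -> caps B=0 W=0
Move 2: W@(3,2) -> caps B=0 W=0
Move 3: B@(1,3) -> caps B=0 W=0
Move 4: W@(0,3) -> caps B=0 W=0
Move 5: B@(3,1) -> caps B=0 W=0
Move 6: W@(3,3) -> caps B=0 W=0
Move 7: B@(2,3) -> caps B=0 W=0
Move 8: W@(3,0) -> caps B=0 W=0
Move 9: B@(2,0) -> caps B=1 W=0
Move 10: W@(0,2) -> caps B=1 W=0

Answer: ..WW
B..B
B..B
.BWW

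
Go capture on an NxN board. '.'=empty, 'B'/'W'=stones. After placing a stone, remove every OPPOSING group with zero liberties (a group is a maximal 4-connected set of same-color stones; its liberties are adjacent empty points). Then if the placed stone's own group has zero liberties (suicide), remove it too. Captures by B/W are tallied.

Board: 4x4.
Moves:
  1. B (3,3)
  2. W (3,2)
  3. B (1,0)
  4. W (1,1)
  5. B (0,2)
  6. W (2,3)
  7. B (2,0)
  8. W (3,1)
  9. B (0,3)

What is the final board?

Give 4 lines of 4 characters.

Move 1: B@(3,3) -> caps B=0 W=0
Move 2: W@(3,2) -> caps B=0 W=0
Move 3: B@(1,0) -> caps B=0 W=0
Move 4: W@(1,1) -> caps B=0 W=0
Move 5: B@(0,2) -> caps B=0 W=0
Move 6: W@(2,3) -> caps B=0 W=1
Move 7: B@(2,0) -> caps B=0 W=1
Move 8: W@(3,1) -> caps B=0 W=1
Move 9: B@(0,3) -> caps B=0 W=1

Answer: ..BB
BW..
B..W
.WW.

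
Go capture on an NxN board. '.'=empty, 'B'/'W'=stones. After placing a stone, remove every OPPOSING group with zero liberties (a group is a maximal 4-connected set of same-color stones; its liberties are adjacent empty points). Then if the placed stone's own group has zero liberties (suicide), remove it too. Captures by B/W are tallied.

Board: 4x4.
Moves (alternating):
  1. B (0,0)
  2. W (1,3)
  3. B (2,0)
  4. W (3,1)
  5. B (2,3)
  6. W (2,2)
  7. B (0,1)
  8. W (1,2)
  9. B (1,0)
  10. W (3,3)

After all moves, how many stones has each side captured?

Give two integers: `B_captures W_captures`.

Move 1: B@(0,0) -> caps B=0 W=0
Move 2: W@(1,3) -> caps B=0 W=0
Move 3: B@(2,0) -> caps B=0 W=0
Move 4: W@(3,1) -> caps B=0 W=0
Move 5: B@(2,3) -> caps B=0 W=0
Move 6: W@(2,2) -> caps B=0 W=0
Move 7: B@(0,1) -> caps B=0 W=0
Move 8: W@(1,2) -> caps B=0 W=0
Move 9: B@(1,0) -> caps B=0 W=0
Move 10: W@(3,3) -> caps B=0 W=1

Answer: 0 1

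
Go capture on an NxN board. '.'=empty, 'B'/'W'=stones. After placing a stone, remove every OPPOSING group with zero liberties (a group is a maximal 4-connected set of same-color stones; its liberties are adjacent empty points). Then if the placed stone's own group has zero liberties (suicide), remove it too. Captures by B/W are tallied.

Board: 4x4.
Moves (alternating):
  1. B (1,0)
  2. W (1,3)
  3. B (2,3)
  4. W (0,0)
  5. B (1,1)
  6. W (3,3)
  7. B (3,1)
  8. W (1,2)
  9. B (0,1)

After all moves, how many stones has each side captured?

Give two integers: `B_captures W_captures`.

Answer: 1 0

Derivation:
Move 1: B@(1,0) -> caps B=0 W=0
Move 2: W@(1,3) -> caps B=0 W=0
Move 3: B@(2,3) -> caps B=0 W=0
Move 4: W@(0,0) -> caps B=0 W=0
Move 5: B@(1,1) -> caps B=0 W=0
Move 6: W@(3,3) -> caps B=0 W=0
Move 7: B@(3,1) -> caps B=0 W=0
Move 8: W@(1,2) -> caps B=0 W=0
Move 9: B@(0,1) -> caps B=1 W=0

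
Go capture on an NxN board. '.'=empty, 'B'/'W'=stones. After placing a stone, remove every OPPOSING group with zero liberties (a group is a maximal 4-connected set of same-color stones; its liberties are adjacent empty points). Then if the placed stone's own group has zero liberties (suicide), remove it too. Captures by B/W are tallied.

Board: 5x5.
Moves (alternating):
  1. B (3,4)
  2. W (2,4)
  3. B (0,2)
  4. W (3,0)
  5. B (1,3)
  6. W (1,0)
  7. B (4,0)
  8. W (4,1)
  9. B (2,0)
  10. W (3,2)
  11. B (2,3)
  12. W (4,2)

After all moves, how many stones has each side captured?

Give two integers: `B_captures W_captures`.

Move 1: B@(3,4) -> caps B=0 W=0
Move 2: W@(2,4) -> caps B=0 W=0
Move 3: B@(0,2) -> caps B=0 W=0
Move 4: W@(3,0) -> caps B=0 W=0
Move 5: B@(1,3) -> caps B=0 W=0
Move 6: W@(1,0) -> caps B=0 W=0
Move 7: B@(4,0) -> caps B=0 W=0
Move 8: W@(4,1) -> caps B=0 W=1
Move 9: B@(2,0) -> caps B=0 W=1
Move 10: W@(3,2) -> caps B=0 W=1
Move 11: B@(2,3) -> caps B=0 W=1
Move 12: W@(4,2) -> caps B=0 W=1

Answer: 0 1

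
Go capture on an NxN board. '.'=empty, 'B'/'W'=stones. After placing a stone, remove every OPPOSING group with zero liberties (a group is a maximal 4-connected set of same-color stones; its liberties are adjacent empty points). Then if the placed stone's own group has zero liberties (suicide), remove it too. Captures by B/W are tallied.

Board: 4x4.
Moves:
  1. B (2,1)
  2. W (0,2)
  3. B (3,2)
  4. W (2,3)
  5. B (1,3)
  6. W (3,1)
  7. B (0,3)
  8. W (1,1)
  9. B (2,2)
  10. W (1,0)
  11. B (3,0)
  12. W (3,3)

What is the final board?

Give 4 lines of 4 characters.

Answer: ..WB
WW.B
.BB.
B.B.

Derivation:
Move 1: B@(2,1) -> caps B=0 W=0
Move 2: W@(0,2) -> caps B=0 W=0
Move 3: B@(3,2) -> caps B=0 W=0
Move 4: W@(2,3) -> caps B=0 W=0
Move 5: B@(1,3) -> caps B=0 W=0
Move 6: W@(3,1) -> caps B=0 W=0
Move 7: B@(0,3) -> caps B=0 W=0
Move 8: W@(1,1) -> caps B=0 W=0
Move 9: B@(2,2) -> caps B=0 W=0
Move 10: W@(1,0) -> caps B=0 W=0
Move 11: B@(3,0) -> caps B=1 W=0
Move 12: W@(3,3) -> caps B=1 W=0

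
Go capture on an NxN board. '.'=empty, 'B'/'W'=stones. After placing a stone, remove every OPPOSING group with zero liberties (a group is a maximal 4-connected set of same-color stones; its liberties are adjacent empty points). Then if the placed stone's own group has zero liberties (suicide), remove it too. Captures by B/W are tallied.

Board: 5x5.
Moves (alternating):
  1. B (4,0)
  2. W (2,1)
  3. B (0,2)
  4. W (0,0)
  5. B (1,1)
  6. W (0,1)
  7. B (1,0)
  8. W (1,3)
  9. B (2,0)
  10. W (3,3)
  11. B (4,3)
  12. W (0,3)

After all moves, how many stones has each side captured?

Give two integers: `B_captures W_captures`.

Move 1: B@(4,0) -> caps B=0 W=0
Move 2: W@(2,1) -> caps B=0 W=0
Move 3: B@(0,2) -> caps B=0 W=0
Move 4: W@(0,0) -> caps B=0 W=0
Move 5: B@(1,1) -> caps B=0 W=0
Move 6: W@(0,1) -> caps B=0 W=0
Move 7: B@(1,0) -> caps B=2 W=0
Move 8: W@(1,3) -> caps B=2 W=0
Move 9: B@(2,0) -> caps B=2 W=0
Move 10: W@(3,3) -> caps B=2 W=0
Move 11: B@(4,3) -> caps B=2 W=0
Move 12: W@(0,3) -> caps B=2 W=0

Answer: 2 0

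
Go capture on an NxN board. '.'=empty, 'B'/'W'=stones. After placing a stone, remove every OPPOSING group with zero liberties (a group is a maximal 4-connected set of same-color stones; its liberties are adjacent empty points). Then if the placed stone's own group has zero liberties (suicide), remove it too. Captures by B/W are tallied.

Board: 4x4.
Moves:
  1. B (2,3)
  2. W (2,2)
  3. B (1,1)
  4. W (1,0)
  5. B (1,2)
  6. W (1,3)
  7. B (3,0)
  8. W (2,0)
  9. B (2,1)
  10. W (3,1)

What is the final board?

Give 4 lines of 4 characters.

Answer: ....
WBBW
WBWB
.W..

Derivation:
Move 1: B@(2,3) -> caps B=0 W=0
Move 2: W@(2,2) -> caps B=0 W=0
Move 3: B@(1,1) -> caps B=0 W=0
Move 4: W@(1,0) -> caps B=0 W=0
Move 5: B@(1,2) -> caps B=0 W=0
Move 6: W@(1,3) -> caps B=0 W=0
Move 7: B@(3,0) -> caps B=0 W=0
Move 8: W@(2,0) -> caps B=0 W=0
Move 9: B@(2,1) -> caps B=0 W=0
Move 10: W@(3,1) -> caps B=0 W=1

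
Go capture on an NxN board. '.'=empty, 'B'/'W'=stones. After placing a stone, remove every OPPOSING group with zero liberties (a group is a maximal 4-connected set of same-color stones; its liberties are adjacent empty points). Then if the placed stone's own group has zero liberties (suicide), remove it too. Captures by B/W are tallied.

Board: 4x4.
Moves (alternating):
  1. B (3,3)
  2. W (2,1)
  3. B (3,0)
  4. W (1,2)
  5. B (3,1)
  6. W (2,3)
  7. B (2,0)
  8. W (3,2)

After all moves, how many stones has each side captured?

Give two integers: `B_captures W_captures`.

Answer: 0 1

Derivation:
Move 1: B@(3,3) -> caps B=0 W=0
Move 2: W@(2,1) -> caps B=0 W=0
Move 3: B@(3,0) -> caps B=0 W=0
Move 4: W@(1,2) -> caps B=0 W=0
Move 5: B@(3,1) -> caps B=0 W=0
Move 6: W@(2,3) -> caps B=0 W=0
Move 7: B@(2,0) -> caps B=0 W=0
Move 8: W@(3,2) -> caps B=0 W=1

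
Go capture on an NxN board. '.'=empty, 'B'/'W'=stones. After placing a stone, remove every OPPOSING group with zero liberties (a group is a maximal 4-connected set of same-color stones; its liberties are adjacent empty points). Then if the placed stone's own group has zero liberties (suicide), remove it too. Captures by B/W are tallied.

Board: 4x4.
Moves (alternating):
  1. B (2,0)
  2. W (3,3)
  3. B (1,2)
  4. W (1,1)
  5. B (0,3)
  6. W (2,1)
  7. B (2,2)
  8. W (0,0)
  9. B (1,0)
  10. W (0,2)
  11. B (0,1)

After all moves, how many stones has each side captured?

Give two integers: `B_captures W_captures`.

Answer: 2 0

Derivation:
Move 1: B@(2,0) -> caps B=0 W=0
Move 2: W@(3,3) -> caps B=0 W=0
Move 3: B@(1,2) -> caps B=0 W=0
Move 4: W@(1,1) -> caps B=0 W=0
Move 5: B@(0,3) -> caps B=0 W=0
Move 6: W@(2,1) -> caps B=0 W=0
Move 7: B@(2,2) -> caps B=0 W=0
Move 8: W@(0,0) -> caps B=0 W=0
Move 9: B@(1,0) -> caps B=0 W=0
Move 10: W@(0,2) -> caps B=0 W=0
Move 11: B@(0,1) -> caps B=2 W=0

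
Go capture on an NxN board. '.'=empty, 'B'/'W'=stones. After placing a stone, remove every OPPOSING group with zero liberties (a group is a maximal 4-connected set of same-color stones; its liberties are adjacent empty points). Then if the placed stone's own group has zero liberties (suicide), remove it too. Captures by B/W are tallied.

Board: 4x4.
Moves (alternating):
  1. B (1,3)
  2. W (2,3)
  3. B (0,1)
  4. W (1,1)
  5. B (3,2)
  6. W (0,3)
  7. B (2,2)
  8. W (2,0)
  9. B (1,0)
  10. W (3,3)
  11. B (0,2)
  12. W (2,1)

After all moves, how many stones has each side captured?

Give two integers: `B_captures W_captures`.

Answer: 1 0

Derivation:
Move 1: B@(1,3) -> caps B=0 W=0
Move 2: W@(2,3) -> caps B=0 W=0
Move 3: B@(0,1) -> caps B=0 W=0
Move 4: W@(1,1) -> caps B=0 W=0
Move 5: B@(3,2) -> caps B=0 W=0
Move 6: W@(0,3) -> caps B=0 W=0
Move 7: B@(2,2) -> caps B=0 W=0
Move 8: W@(2,0) -> caps B=0 W=0
Move 9: B@(1,0) -> caps B=0 W=0
Move 10: W@(3,3) -> caps B=0 W=0
Move 11: B@(0,2) -> caps B=1 W=0
Move 12: W@(2,1) -> caps B=1 W=0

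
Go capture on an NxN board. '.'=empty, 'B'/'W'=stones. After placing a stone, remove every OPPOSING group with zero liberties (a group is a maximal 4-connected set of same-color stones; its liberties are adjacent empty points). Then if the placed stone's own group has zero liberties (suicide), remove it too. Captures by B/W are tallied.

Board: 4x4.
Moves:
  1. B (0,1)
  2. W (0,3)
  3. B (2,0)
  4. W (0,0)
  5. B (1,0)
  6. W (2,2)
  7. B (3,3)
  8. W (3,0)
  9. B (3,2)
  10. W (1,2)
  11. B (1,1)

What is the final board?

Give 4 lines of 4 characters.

Move 1: B@(0,1) -> caps B=0 W=0
Move 2: W@(0,3) -> caps B=0 W=0
Move 3: B@(2,0) -> caps B=0 W=0
Move 4: W@(0,0) -> caps B=0 W=0
Move 5: B@(1,0) -> caps B=1 W=0
Move 6: W@(2,2) -> caps B=1 W=0
Move 7: B@(3,3) -> caps B=1 W=0
Move 8: W@(3,0) -> caps B=1 W=0
Move 9: B@(3,2) -> caps B=1 W=0
Move 10: W@(1,2) -> caps B=1 W=0
Move 11: B@(1,1) -> caps B=1 W=0

Answer: .B.W
BBW.
B.W.
W.BB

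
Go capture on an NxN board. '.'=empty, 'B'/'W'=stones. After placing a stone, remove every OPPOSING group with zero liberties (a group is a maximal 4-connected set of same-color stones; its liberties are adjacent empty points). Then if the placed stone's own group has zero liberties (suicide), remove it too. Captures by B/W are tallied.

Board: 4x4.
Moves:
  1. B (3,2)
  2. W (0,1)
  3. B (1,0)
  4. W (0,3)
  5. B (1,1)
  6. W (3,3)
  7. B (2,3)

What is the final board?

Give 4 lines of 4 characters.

Move 1: B@(3,2) -> caps B=0 W=0
Move 2: W@(0,1) -> caps B=0 W=0
Move 3: B@(1,0) -> caps B=0 W=0
Move 4: W@(0,3) -> caps B=0 W=0
Move 5: B@(1,1) -> caps B=0 W=0
Move 6: W@(3,3) -> caps B=0 W=0
Move 7: B@(2,3) -> caps B=1 W=0

Answer: .W.W
BB..
...B
..B.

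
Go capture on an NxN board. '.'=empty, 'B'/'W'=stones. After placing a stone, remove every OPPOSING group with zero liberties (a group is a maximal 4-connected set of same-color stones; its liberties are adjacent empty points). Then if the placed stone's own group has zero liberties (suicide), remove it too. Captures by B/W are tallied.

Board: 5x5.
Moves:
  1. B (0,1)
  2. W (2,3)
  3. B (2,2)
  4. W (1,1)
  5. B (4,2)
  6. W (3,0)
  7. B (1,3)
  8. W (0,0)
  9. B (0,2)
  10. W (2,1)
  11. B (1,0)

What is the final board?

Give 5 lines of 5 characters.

Move 1: B@(0,1) -> caps B=0 W=0
Move 2: W@(2,3) -> caps B=0 W=0
Move 3: B@(2,2) -> caps B=0 W=0
Move 4: W@(1,1) -> caps B=0 W=0
Move 5: B@(4,2) -> caps B=0 W=0
Move 6: W@(3,0) -> caps B=0 W=0
Move 7: B@(1,3) -> caps B=0 W=0
Move 8: W@(0,0) -> caps B=0 W=0
Move 9: B@(0,2) -> caps B=0 W=0
Move 10: W@(2,1) -> caps B=0 W=0
Move 11: B@(1,0) -> caps B=1 W=0

Answer: .BB..
BW.B.
.WBW.
W....
..B..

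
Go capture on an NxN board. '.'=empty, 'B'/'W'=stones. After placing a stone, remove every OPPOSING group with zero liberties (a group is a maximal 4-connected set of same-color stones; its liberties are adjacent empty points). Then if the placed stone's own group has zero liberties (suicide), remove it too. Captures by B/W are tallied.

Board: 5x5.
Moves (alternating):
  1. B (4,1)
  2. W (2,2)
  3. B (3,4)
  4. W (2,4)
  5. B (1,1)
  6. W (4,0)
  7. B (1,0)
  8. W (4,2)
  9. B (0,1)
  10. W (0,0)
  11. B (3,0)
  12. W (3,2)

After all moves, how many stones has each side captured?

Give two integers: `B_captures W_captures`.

Answer: 1 0

Derivation:
Move 1: B@(4,1) -> caps B=0 W=0
Move 2: W@(2,2) -> caps B=0 W=0
Move 3: B@(3,4) -> caps B=0 W=0
Move 4: W@(2,4) -> caps B=0 W=0
Move 5: B@(1,1) -> caps B=0 W=0
Move 6: W@(4,0) -> caps B=0 W=0
Move 7: B@(1,0) -> caps B=0 W=0
Move 8: W@(4,2) -> caps B=0 W=0
Move 9: B@(0,1) -> caps B=0 W=0
Move 10: W@(0,0) -> caps B=0 W=0
Move 11: B@(3,0) -> caps B=1 W=0
Move 12: W@(3,2) -> caps B=1 W=0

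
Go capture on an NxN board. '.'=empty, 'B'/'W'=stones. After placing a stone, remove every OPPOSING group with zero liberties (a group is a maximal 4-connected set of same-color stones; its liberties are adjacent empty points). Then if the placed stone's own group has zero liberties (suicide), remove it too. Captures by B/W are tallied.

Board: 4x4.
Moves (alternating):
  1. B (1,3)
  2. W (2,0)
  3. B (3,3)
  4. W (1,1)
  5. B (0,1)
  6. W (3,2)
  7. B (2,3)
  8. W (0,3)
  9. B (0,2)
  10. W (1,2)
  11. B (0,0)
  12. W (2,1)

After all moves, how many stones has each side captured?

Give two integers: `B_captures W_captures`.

Answer: 1 0

Derivation:
Move 1: B@(1,3) -> caps B=0 W=0
Move 2: W@(2,0) -> caps B=0 W=0
Move 3: B@(3,3) -> caps B=0 W=0
Move 4: W@(1,1) -> caps B=0 W=0
Move 5: B@(0,1) -> caps B=0 W=0
Move 6: W@(3,2) -> caps B=0 W=0
Move 7: B@(2,3) -> caps B=0 W=0
Move 8: W@(0,3) -> caps B=0 W=0
Move 9: B@(0,2) -> caps B=1 W=0
Move 10: W@(1,2) -> caps B=1 W=0
Move 11: B@(0,0) -> caps B=1 W=0
Move 12: W@(2,1) -> caps B=1 W=0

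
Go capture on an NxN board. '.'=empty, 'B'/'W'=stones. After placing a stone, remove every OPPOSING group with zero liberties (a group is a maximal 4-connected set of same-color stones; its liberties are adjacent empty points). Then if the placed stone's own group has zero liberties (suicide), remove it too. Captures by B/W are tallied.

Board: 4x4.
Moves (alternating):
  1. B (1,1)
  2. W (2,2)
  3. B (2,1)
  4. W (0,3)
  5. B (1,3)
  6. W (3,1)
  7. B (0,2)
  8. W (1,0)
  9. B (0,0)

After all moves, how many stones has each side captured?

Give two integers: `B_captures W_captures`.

Move 1: B@(1,1) -> caps B=0 W=0
Move 2: W@(2,2) -> caps B=0 W=0
Move 3: B@(2,1) -> caps B=0 W=0
Move 4: W@(0,3) -> caps B=0 W=0
Move 5: B@(1,3) -> caps B=0 W=0
Move 6: W@(3,1) -> caps B=0 W=0
Move 7: B@(0,2) -> caps B=1 W=0
Move 8: W@(1,0) -> caps B=1 W=0
Move 9: B@(0,0) -> caps B=1 W=0

Answer: 1 0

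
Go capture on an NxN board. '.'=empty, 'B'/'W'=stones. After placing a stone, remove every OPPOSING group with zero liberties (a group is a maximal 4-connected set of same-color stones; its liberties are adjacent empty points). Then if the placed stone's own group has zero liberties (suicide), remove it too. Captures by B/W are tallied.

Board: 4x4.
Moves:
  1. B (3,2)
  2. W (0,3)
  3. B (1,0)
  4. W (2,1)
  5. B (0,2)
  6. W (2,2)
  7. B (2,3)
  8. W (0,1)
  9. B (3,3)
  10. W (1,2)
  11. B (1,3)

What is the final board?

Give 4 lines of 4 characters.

Move 1: B@(3,2) -> caps B=0 W=0
Move 2: W@(0,3) -> caps B=0 W=0
Move 3: B@(1,0) -> caps B=0 W=0
Move 4: W@(2,1) -> caps B=0 W=0
Move 5: B@(0,2) -> caps B=0 W=0
Move 6: W@(2,2) -> caps B=0 W=0
Move 7: B@(2,3) -> caps B=0 W=0
Move 8: W@(0,1) -> caps B=0 W=0
Move 9: B@(3,3) -> caps B=0 W=0
Move 10: W@(1,2) -> caps B=0 W=1
Move 11: B@(1,3) -> caps B=0 W=1

Answer: .W.W
B.WB
.WWB
..BB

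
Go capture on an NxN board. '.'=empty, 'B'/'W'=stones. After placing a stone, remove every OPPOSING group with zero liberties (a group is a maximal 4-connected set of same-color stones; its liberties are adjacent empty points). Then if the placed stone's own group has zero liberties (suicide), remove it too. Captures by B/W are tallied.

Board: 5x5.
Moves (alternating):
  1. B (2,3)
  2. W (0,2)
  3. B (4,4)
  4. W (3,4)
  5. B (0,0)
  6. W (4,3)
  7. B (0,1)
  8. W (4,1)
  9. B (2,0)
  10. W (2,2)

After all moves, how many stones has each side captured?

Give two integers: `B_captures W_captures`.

Answer: 0 1

Derivation:
Move 1: B@(2,3) -> caps B=0 W=0
Move 2: W@(0,2) -> caps B=0 W=0
Move 3: B@(4,4) -> caps B=0 W=0
Move 4: W@(3,4) -> caps B=0 W=0
Move 5: B@(0,0) -> caps B=0 W=0
Move 6: W@(4,3) -> caps B=0 W=1
Move 7: B@(0,1) -> caps B=0 W=1
Move 8: W@(4,1) -> caps B=0 W=1
Move 9: B@(2,0) -> caps B=0 W=1
Move 10: W@(2,2) -> caps B=0 W=1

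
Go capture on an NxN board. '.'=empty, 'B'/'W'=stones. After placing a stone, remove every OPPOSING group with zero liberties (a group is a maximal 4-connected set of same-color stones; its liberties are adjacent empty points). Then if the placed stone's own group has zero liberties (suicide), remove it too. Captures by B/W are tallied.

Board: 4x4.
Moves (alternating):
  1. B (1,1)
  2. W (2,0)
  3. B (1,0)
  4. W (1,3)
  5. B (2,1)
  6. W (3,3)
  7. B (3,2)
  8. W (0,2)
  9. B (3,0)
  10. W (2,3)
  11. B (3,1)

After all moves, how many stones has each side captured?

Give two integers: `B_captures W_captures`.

Answer: 1 0

Derivation:
Move 1: B@(1,1) -> caps B=0 W=0
Move 2: W@(2,0) -> caps B=0 W=0
Move 3: B@(1,0) -> caps B=0 W=0
Move 4: W@(1,3) -> caps B=0 W=0
Move 5: B@(2,1) -> caps B=0 W=0
Move 6: W@(3,3) -> caps B=0 W=0
Move 7: B@(3,2) -> caps B=0 W=0
Move 8: W@(0,2) -> caps B=0 W=0
Move 9: B@(3,0) -> caps B=1 W=0
Move 10: W@(2,3) -> caps B=1 W=0
Move 11: B@(3,1) -> caps B=1 W=0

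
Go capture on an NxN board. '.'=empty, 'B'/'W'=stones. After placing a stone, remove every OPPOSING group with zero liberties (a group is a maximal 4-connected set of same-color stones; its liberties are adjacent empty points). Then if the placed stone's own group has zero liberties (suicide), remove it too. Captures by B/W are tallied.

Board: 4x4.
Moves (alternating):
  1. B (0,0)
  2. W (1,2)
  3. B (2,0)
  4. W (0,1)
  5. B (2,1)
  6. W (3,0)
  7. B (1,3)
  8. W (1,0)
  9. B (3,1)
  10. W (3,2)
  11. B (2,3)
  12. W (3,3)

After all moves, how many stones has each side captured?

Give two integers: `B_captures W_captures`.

Answer: 1 1

Derivation:
Move 1: B@(0,0) -> caps B=0 W=0
Move 2: W@(1,2) -> caps B=0 W=0
Move 3: B@(2,0) -> caps B=0 W=0
Move 4: W@(0,1) -> caps B=0 W=0
Move 5: B@(2,1) -> caps B=0 W=0
Move 6: W@(3,0) -> caps B=0 W=0
Move 7: B@(1,3) -> caps B=0 W=0
Move 8: W@(1,0) -> caps B=0 W=1
Move 9: B@(3,1) -> caps B=1 W=1
Move 10: W@(3,2) -> caps B=1 W=1
Move 11: B@(2,3) -> caps B=1 W=1
Move 12: W@(3,3) -> caps B=1 W=1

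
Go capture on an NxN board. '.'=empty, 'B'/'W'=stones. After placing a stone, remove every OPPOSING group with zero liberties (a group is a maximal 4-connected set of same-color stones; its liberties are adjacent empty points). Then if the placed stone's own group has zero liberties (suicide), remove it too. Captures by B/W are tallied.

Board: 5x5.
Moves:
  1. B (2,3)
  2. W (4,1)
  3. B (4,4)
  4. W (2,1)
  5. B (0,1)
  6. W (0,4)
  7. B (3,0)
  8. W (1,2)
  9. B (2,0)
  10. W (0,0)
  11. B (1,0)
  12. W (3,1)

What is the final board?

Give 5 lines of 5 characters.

Answer: .B..W
B.W..
BW.B.
BW...
.W..B

Derivation:
Move 1: B@(2,3) -> caps B=0 W=0
Move 2: W@(4,1) -> caps B=0 W=0
Move 3: B@(4,4) -> caps B=0 W=0
Move 4: W@(2,1) -> caps B=0 W=0
Move 5: B@(0,1) -> caps B=0 W=0
Move 6: W@(0,4) -> caps B=0 W=0
Move 7: B@(3,0) -> caps B=0 W=0
Move 8: W@(1,2) -> caps B=0 W=0
Move 9: B@(2,0) -> caps B=0 W=0
Move 10: W@(0,0) -> caps B=0 W=0
Move 11: B@(1,0) -> caps B=1 W=0
Move 12: W@(3,1) -> caps B=1 W=0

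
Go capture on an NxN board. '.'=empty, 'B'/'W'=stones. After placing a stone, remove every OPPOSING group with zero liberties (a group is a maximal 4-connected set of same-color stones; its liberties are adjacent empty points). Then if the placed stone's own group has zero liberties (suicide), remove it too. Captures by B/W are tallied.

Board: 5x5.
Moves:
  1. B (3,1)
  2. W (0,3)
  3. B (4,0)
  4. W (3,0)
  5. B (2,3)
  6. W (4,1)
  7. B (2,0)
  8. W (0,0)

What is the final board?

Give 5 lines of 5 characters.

Move 1: B@(3,1) -> caps B=0 W=0
Move 2: W@(0,3) -> caps B=0 W=0
Move 3: B@(4,0) -> caps B=0 W=0
Move 4: W@(3,0) -> caps B=0 W=0
Move 5: B@(2,3) -> caps B=0 W=0
Move 6: W@(4,1) -> caps B=0 W=1
Move 7: B@(2,0) -> caps B=0 W=1
Move 8: W@(0,0) -> caps B=0 W=1

Answer: W..W.
.....
B..B.
WB...
.W...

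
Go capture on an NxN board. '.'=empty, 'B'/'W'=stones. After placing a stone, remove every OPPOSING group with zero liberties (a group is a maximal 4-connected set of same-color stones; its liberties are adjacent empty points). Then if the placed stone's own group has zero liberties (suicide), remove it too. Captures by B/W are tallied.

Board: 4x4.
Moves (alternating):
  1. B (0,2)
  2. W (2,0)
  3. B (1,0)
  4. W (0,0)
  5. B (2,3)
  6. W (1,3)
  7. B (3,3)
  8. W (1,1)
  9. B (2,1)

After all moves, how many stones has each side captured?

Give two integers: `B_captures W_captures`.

Answer: 0 1

Derivation:
Move 1: B@(0,2) -> caps B=0 W=0
Move 2: W@(2,0) -> caps B=0 W=0
Move 3: B@(1,0) -> caps B=0 W=0
Move 4: W@(0,0) -> caps B=0 W=0
Move 5: B@(2,3) -> caps B=0 W=0
Move 6: W@(1,3) -> caps B=0 W=0
Move 7: B@(3,3) -> caps B=0 W=0
Move 8: W@(1,1) -> caps B=0 W=1
Move 9: B@(2,1) -> caps B=0 W=1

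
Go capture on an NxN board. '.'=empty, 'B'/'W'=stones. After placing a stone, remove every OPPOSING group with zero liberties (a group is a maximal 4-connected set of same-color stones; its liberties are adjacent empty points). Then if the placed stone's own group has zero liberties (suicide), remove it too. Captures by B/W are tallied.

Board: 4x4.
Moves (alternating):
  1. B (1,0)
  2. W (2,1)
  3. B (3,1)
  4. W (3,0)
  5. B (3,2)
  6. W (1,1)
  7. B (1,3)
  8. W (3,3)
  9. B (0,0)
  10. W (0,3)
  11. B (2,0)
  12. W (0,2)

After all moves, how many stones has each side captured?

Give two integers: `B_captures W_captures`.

Answer: 1 0

Derivation:
Move 1: B@(1,0) -> caps B=0 W=0
Move 2: W@(2,1) -> caps B=0 W=0
Move 3: B@(3,1) -> caps B=0 W=0
Move 4: W@(3,0) -> caps B=0 W=0
Move 5: B@(3,2) -> caps B=0 W=0
Move 6: W@(1,1) -> caps B=0 W=0
Move 7: B@(1,3) -> caps B=0 W=0
Move 8: W@(3,3) -> caps B=0 W=0
Move 9: B@(0,0) -> caps B=0 W=0
Move 10: W@(0,3) -> caps B=0 W=0
Move 11: B@(2,0) -> caps B=1 W=0
Move 12: W@(0,2) -> caps B=1 W=0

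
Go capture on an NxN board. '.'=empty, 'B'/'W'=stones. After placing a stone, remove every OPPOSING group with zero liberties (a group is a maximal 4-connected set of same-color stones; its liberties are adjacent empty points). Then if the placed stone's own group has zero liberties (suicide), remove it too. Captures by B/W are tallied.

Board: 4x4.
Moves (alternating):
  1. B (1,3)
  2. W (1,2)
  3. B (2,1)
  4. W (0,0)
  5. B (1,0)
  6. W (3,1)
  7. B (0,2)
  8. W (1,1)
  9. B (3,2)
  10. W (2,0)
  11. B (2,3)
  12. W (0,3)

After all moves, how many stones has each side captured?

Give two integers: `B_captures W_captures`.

Move 1: B@(1,3) -> caps B=0 W=0
Move 2: W@(1,2) -> caps B=0 W=0
Move 3: B@(2,1) -> caps B=0 W=0
Move 4: W@(0,0) -> caps B=0 W=0
Move 5: B@(1,0) -> caps B=0 W=0
Move 6: W@(3,1) -> caps B=0 W=0
Move 7: B@(0,2) -> caps B=0 W=0
Move 8: W@(1,1) -> caps B=0 W=0
Move 9: B@(3,2) -> caps B=0 W=0
Move 10: W@(2,0) -> caps B=0 W=1
Move 11: B@(2,3) -> caps B=0 W=1
Move 12: W@(0,3) -> caps B=0 W=1

Answer: 0 1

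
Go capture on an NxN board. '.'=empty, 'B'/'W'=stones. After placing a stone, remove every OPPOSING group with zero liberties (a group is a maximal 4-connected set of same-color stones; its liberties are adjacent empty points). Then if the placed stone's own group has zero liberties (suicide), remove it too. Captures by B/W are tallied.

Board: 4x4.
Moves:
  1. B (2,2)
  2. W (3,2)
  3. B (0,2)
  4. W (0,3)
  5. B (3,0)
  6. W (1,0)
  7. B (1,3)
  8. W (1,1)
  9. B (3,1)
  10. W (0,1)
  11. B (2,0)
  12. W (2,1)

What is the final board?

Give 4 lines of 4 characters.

Move 1: B@(2,2) -> caps B=0 W=0
Move 2: W@(3,2) -> caps B=0 W=0
Move 3: B@(0,2) -> caps B=0 W=0
Move 4: W@(0,3) -> caps B=0 W=0
Move 5: B@(3,0) -> caps B=0 W=0
Move 6: W@(1,0) -> caps B=0 W=0
Move 7: B@(1,3) -> caps B=1 W=0
Move 8: W@(1,1) -> caps B=1 W=0
Move 9: B@(3,1) -> caps B=1 W=0
Move 10: W@(0,1) -> caps B=1 W=0
Move 11: B@(2,0) -> caps B=1 W=0
Move 12: W@(2,1) -> caps B=1 W=3

Answer: .WB.
WW.B
.WB.
..W.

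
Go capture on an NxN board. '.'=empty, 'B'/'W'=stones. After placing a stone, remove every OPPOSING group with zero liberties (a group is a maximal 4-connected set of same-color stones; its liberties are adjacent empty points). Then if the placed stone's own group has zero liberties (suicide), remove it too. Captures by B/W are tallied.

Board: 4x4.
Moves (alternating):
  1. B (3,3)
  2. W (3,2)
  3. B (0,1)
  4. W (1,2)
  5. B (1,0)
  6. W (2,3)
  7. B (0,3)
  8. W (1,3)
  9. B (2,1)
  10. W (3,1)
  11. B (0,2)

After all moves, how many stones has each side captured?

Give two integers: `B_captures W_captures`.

Answer: 0 1

Derivation:
Move 1: B@(3,3) -> caps B=0 W=0
Move 2: W@(3,2) -> caps B=0 W=0
Move 3: B@(0,1) -> caps B=0 W=0
Move 4: W@(1,2) -> caps B=0 W=0
Move 5: B@(1,0) -> caps B=0 W=0
Move 6: W@(2,3) -> caps B=0 W=1
Move 7: B@(0,3) -> caps B=0 W=1
Move 8: W@(1,3) -> caps B=0 W=1
Move 9: B@(2,1) -> caps B=0 W=1
Move 10: W@(3,1) -> caps B=0 W=1
Move 11: B@(0,2) -> caps B=0 W=1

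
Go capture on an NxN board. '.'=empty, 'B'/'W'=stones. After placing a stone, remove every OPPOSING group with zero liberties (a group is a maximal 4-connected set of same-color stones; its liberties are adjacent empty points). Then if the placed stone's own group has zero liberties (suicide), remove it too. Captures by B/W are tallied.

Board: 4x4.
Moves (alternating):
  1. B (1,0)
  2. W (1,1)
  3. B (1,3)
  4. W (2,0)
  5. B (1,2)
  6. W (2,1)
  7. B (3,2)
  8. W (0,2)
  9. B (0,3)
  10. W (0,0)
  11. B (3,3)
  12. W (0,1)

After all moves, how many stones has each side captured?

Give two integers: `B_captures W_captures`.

Move 1: B@(1,0) -> caps B=0 W=0
Move 2: W@(1,1) -> caps B=0 W=0
Move 3: B@(1,3) -> caps B=0 W=0
Move 4: W@(2,0) -> caps B=0 W=0
Move 5: B@(1,2) -> caps B=0 W=0
Move 6: W@(2,1) -> caps B=0 W=0
Move 7: B@(3,2) -> caps B=0 W=0
Move 8: W@(0,2) -> caps B=0 W=0
Move 9: B@(0,3) -> caps B=0 W=0
Move 10: W@(0,0) -> caps B=0 W=1
Move 11: B@(3,3) -> caps B=0 W=1
Move 12: W@(0,1) -> caps B=0 W=1

Answer: 0 1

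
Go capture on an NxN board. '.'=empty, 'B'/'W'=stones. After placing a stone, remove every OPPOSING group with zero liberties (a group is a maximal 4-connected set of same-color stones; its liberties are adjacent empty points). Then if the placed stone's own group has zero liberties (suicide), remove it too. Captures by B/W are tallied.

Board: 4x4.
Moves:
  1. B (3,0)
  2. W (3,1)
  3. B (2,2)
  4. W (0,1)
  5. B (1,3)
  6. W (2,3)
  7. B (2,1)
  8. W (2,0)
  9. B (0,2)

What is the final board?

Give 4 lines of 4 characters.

Move 1: B@(3,0) -> caps B=0 W=0
Move 2: W@(3,1) -> caps B=0 W=0
Move 3: B@(2,2) -> caps B=0 W=0
Move 4: W@(0,1) -> caps B=0 W=0
Move 5: B@(1,3) -> caps B=0 W=0
Move 6: W@(2,3) -> caps B=0 W=0
Move 7: B@(2,1) -> caps B=0 W=0
Move 8: W@(2,0) -> caps B=0 W=1
Move 9: B@(0,2) -> caps B=0 W=1

Answer: .WB.
...B
WBBW
.W..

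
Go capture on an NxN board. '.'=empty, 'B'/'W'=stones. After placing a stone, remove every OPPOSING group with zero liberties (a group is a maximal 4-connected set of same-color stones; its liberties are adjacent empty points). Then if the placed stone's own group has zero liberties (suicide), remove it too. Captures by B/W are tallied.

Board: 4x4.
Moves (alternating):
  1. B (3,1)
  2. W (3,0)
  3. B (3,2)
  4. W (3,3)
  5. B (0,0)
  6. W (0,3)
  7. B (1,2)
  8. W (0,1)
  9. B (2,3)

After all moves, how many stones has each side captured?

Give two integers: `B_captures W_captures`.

Move 1: B@(3,1) -> caps B=0 W=0
Move 2: W@(3,0) -> caps B=0 W=0
Move 3: B@(3,2) -> caps B=0 W=0
Move 4: W@(3,3) -> caps B=0 W=0
Move 5: B@(0,0) -> caps B=0 W=0
Move 6: W@(0,3) -> caps B=0 W=0
Move 7: B@(1,2) -> caps B=0 W=0
Move 8: W@(0,1) -> caps B=0 W=0
Move 9: B@(2,3) -> caps B=1 W=0

Answer: 1 0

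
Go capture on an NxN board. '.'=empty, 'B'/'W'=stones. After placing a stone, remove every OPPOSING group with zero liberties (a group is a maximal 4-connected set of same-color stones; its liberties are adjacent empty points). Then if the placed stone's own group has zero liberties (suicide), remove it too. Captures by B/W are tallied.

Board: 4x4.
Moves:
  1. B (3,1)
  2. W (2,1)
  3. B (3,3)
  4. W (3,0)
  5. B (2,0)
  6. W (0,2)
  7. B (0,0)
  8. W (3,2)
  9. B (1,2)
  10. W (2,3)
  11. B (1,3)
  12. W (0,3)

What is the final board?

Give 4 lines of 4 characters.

Answer: B.WW
..BB
BW.W
.BW.

Derivation:
Move 1: B@(3,1) -> caps B=0 W=0
Move 2: W@(2,1) -> caps B=0 W=0
Move 3: B@(3,3) -> caps B=0 W=0
Move 4: W@(3,0) -> caps B=0 W=0
Move 5: B@(2,0) -> caps B=1 W=0
Move 6: W@(0,2) -> caps B=1 W=0
Move 7: B@(0,0) -> caps B=1 W=0
Move 8: W@(3,2) -> caps B=1 W=0
Move 9: B@(1,2) -> caps B=1 W=0
Move 10: W@(2,3) -> caps B=1 W=1
Move 11: B@(1,3) -> caps B=1 W=1
Move 12: W@(0,3) -> caps B=1 W=1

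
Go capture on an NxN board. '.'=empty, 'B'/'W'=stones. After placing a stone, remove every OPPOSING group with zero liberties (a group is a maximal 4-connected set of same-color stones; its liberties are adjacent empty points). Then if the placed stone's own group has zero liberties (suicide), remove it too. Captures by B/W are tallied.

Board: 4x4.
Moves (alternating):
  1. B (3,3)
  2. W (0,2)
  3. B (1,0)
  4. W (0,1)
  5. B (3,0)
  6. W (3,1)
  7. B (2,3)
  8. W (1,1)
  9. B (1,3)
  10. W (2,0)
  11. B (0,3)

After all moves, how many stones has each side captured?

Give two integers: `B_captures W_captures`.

Move 1: B@(3,3) -> caps B=0 W=0
Move 2: W@(0,2) -> caps B=0 W=0
Move 3: B@(1,0) -> caps B=0 W=0
Move 4: W@(0,1) -> caps B=0 W=0
Move 5: B@(3,0) -> caps B=0 W=0
Move 6: W@(3,1) -> caps B=0 W=0
Move 7: B@(2,3) -> caps B=0 W=0
Move 8: W@(1,1) -> caps B=0 W=0
Move 9: B@(1,3) -> caps B=0 W=0
Move 10: W@(2,0) -> caps B=0 W=1
Move 11: B@(0,3) -> caps B=0 W=1

Answer: 0 1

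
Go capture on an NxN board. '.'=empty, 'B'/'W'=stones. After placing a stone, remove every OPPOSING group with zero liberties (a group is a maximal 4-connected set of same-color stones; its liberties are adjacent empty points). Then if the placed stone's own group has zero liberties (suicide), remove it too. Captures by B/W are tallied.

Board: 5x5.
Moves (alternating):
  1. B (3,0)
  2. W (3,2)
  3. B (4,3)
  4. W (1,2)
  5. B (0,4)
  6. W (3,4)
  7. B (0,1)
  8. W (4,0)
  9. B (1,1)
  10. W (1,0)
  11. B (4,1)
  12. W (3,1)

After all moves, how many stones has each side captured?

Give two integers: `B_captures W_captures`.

Answer: 1 0

Derivation:
Move 1: B@(3,0) -> caps B=0 W=0
Move 2: W@(3,2) -> caps B=0 W=0
Move 3: B@(4,3) -> caps B=0 W=0
Move 4: W@(1,2) -> caps B=0 W=0
Move 5: B@(0,4) -> caps B=0 W=0
Move 6: W@(3,4) -> caps B=0 W=0
Move 7: B@(0,1) -> caps B=0 W=0
Move 8: W@(4,0) -> caps B=0 W=0
Move 9: B@(1,1) -> caps B=0 W=0
Move 10: W@(1,0) -> caps B=0 W=0
Move 11: B@(4,1) -> caps B=1 W=0
Move 12: W@(3,1) -> caps B=1 W=0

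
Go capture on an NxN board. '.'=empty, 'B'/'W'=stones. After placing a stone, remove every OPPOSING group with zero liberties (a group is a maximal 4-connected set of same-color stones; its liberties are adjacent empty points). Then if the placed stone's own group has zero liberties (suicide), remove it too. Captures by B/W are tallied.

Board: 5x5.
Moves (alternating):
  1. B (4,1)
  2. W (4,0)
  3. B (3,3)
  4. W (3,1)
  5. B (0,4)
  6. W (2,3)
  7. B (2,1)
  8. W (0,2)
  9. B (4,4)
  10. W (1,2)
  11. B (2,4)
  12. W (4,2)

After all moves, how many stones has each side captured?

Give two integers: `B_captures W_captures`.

Move 1: B@(4,1) -> caps B=0 W=0
Move 2: W@(4,0) -> caps B=0 W=0
Move 3: B@(3,3) -> caps B=0 W=0
Move 4: W@(3,1) -> caps B=0 W=0
Move 5: B@(0,4) -> caps B=0 W=0
Move 6: W@(2,3) -> caps B=0 W=0
Move 7: B@(2,1) -> caps B=0 W=0
Move 8: W@(0,2) -> caps B=0 W=0
Move 9: B@(4,4) -> caps B=0 W=0
Move 10: W@(1,2) -> caps B=0 W=0
Move 11: B@(2,4) -> caps B=0 W=0
Move 12: W@(4,2) -> caps B=0 W=1

Answer: 0 1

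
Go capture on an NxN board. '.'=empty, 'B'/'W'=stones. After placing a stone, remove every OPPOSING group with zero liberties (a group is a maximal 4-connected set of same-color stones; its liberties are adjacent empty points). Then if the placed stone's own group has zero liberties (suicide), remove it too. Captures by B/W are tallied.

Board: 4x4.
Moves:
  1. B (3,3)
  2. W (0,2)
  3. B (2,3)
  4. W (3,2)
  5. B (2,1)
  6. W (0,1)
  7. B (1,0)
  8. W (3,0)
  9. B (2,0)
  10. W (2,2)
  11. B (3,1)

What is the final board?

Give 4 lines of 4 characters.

Move 1: B@(3,3) -> caps B=0 W=0
Move 2: W@(0,2) -> caps B=0 W=0
Move 3: B@(2,3) -> caps B=0 W=0
Move 4: W@(3,2) -> caps B=0 W=0
Move 5: B@(2,1) -> caps B=0 W=0
Move 6: W@(0,1) -> caps B=0 W=0
Move 7: B@(1,0) -> caps B=0 W=0
Move 8: W@(3,0) -> caps B=0 W=0
Move 9: B@(2,0) -> caps B=0 W=0
Move 10: W@(2,2) -> caps B=0 W=0
Move 11: B@(3,1) -> caps B=1 W=0

Answer: .WW.
B...
BBWB
.BWB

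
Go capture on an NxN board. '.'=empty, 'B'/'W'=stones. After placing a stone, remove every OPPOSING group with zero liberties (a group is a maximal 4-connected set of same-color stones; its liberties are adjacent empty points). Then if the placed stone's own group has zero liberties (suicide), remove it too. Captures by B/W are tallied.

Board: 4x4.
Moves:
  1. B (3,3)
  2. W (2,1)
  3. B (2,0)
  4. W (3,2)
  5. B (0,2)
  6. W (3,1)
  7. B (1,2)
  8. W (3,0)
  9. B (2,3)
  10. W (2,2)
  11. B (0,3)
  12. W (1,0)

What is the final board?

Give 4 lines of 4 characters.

Move 1: B@(3,3) -> caps B=0 W=0
Move 2: W@(2,1) -> caps B=0 W=0
Move 3: B@(2,0) -> caps B=0 W=0
Move 4: W@(3,2) -> caps B=0 W=0
Move 5: B@(0,2) -> caps B=0 W=0
Move 6: W@(3,1) -> caps B=0 W=0
Move 7: B@(1,2) -> caps B=0 W=0
Move 8: W@(3,0) -> caps B=0 W=0
Move 9: B@(2,3) -> caps B=0 W=0
Move 10: W@(2,2) -> caps B=0 W=0
Move 11: B@(0,3) -> caps B=0 W=0
Move 12: W@(1,0) -> caps B=0 W=1

Answer: ..BB
W.B.
.WWB
WWWB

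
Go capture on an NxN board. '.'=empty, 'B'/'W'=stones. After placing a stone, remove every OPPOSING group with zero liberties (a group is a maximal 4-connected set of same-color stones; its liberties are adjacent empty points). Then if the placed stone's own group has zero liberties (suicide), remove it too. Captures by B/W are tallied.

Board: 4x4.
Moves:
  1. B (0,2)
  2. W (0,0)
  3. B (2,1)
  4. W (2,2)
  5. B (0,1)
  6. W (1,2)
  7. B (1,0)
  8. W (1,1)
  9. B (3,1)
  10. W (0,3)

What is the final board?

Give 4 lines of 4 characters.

Move 1: B@(0,2) -> caps B=0 W=0
Move 2: W@(0,0) -> caps B=0 W=0
Move 3: B@(2,1) -> caps B=0 W=0
Move 4: W@(2,2) -> caps B=0 W=0
Move 5: B@(0,1) -> caps B=0 W=0
Move 6: W@(1,2) -> caps B=0 W=0
Move 7: B@(1,0) -> caps B=1 W=0
Move 8: W@(1,1) -> caps B=1 W=0
Move 9: B@(3,1) -> caps B=1 W=0
Move 10: W@(0,3) -> caps B=1 W=0

Answer: .BBW
BWW.
.BW.
.B..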